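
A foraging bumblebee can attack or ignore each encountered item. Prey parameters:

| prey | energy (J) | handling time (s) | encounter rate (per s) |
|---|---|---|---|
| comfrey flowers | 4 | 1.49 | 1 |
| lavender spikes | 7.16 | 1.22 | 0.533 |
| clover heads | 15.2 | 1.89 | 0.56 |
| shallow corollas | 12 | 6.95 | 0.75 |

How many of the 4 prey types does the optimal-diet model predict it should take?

E/h in descending order: clover heads 8.04, lavender spikes 5.87, comfrey flowers 2.68, shallow corollas 1.73 J/s. The optimal diet is the largest prefix of this list for which every included type satisfies E_i/h_i > R on the types above it.
Rate on top 1: 4.135. lavender spikes: 5.87 > 4.135 → include.
Rate on top 2: 4.551. comfrey flowers: 2.68 < 4.551 → exclude; stop.
Optimal diet: clover heads, lavender spikes — 2 of 4 types.

2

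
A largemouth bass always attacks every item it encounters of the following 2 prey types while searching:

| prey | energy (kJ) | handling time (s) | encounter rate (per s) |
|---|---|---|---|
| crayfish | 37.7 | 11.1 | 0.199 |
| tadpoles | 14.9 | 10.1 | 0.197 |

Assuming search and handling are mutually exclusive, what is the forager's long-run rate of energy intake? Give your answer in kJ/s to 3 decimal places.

2.008 kJ/s

R = (0.199×37.7 + 0.197×14.9) / (1 + 0.199×11.1 + 0.197×10.1) = 10.44/5.199 = 2.008 kJ/s.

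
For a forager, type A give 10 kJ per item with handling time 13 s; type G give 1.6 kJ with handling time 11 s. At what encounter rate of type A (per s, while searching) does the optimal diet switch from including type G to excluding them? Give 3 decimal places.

Drop type G once their profitability E₂/h₂ falls below the rate achievable on type A alone: E₂/h₂ = λE₁/(1 + λh₁).
Solve for λ: λE₁h₂ = E₂(1 + λh₁) → λ(E₁h₂ − E₂h₁) = E₂ → λ = E₂/(E₁h₂ − E₂h₁).
λ = 1.6/(10×11 − 1.6×13) = 1.6/89.2 = 0.01794 per s.

0.018 per s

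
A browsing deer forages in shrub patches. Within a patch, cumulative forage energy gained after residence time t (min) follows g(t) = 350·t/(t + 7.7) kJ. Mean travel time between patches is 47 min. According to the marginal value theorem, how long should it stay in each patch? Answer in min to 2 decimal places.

19.02 min

Optimal t* satisfies g'(t*) = g(t*)/(T + t*).
g'(t) = 350·7.7/(t + 7.7)². Setting 350·7.7/(t+7.7)² = 350t/[(t+7.7)(47+t)] gives 7.7(47+t) = t(t+7.7), so t² = 7.7×47 = 361.9.
t* = √361.9 = 19.02 min.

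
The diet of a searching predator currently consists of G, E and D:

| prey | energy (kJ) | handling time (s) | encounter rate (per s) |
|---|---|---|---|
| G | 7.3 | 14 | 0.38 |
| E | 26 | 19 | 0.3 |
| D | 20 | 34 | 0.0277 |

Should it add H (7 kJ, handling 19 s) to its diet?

No

Current rate: (0.38×7.3 + 0.3×26 + 0.0277×20)/(1 + 0.38×14 + 0.3×19 + 0.0277×34) = 0.8585 kJ/s.
Profitability of H: 7/19 = 0.3684 kJ/s.
0.3684 < 0.8585, so adding H would lower the average — exclude it.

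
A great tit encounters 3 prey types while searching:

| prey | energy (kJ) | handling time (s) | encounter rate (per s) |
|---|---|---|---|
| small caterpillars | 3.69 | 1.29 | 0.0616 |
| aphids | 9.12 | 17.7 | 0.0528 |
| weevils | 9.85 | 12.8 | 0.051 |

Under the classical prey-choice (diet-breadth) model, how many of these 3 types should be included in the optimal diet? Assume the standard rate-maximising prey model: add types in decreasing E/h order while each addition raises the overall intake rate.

3

E/h in descending order: small caterpillars 2.86, weevils 0.77, aphids 0.515 kJ/s. The optimal diet is the largest prefix of this list for which every included type satisfies E_i/h_i > R on the types above it.
Rate on top 1: 0.2106. weevils: 0.77 > 0.2106 → include.
Rate on top 2: 0.4212. aphids: 0.515 > 0.4212 → include.
Optimal diet: small caterpillars, weevils, aphids — 3 of 3 types.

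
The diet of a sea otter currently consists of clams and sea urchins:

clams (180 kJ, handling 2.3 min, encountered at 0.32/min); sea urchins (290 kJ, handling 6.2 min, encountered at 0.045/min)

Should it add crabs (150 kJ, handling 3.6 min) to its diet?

Yes

Current rate: (0.32×180 + 0.045×290)/(1 + 0.32×2.3 + 0.045×6.2) = 35.06 kJ/min.
crabs: E/h = 150/3.6 = 41.67 kJ/min.
Since 41.67 > R, including crabs increases the long-run rate.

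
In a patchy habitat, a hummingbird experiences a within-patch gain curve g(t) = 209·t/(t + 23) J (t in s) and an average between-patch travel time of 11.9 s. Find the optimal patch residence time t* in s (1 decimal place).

16.5 s

Optimal t* satisfies g'(t*) = g(t*)/(T + t*).
g'(t) = 209·23/(t + 23)². Setting 209·23/(t+23)² = 209t/[(t+23)(11.9+t)] gives 23(11.9+t) = t(t+23), so t² = 23×11.9 = 273.7.
t* = √273.7 = 16.54 s.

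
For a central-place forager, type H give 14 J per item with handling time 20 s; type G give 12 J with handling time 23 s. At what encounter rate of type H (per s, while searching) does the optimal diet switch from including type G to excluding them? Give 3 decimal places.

The zero-one rule: include type G iff E₂/h₂ > λE₁/(1+λh₁). Equality gives the switch point.
λE₁h₂ = E₂ + λE₂h₁ ⇒ λ = E₂/(E₁h₂ − E₂h₁) = 12/(322 − 240) = 0.1463 per s.

0.146 per s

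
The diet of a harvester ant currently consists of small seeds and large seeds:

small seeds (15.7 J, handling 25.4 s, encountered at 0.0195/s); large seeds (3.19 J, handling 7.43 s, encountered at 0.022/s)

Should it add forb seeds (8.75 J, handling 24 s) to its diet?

Current rate: (0.0195×15.7 + 0.022×3.19)/(1 + 0.0195×25.4 + 0.022×7.43) = 0.2269 J/s.
forb seeds: E/h = 8.75/24 = 0.3646 J/s.
Since 0.3646 > R, including forb seeds increases the long-run rate.

Yes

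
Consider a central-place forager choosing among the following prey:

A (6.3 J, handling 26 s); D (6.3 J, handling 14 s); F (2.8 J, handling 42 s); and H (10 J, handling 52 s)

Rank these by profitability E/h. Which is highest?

D

In descending order of E/h:
D: 6.3/14 = 0.45 J/s
A: 6.3/26 = 0.242 J/s
H: 10/52 = 0.192 J/s
F: 2.8/42 = 0.0667 J/s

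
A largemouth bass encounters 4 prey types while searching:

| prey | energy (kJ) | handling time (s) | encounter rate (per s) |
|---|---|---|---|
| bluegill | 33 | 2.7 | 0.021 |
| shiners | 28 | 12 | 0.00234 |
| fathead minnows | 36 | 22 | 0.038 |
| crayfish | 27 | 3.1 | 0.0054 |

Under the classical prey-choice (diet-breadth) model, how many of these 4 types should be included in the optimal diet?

E/h in descending order: bluegill 12.2, crayfish 8.71, shiners 2.33, fathead minnows 1.64 kJ/s. The optimal diet is the largest prefix of this list for which every included type satisfies E_i/h_i > R on the types above it.
Rate on top 1: 0.6558. crayfish: 8.71 > 0.6558 → include.
Rate on top 2: 0.7814. shiners: 2.33 > 0.7814 → include.
Rate on top 3: 0.821. fathead minnows: 1.64 > 0.821 → include.
Optimal diet: bluegill, crayfish, shiners, fathead minnows — 4 of 4 types.

4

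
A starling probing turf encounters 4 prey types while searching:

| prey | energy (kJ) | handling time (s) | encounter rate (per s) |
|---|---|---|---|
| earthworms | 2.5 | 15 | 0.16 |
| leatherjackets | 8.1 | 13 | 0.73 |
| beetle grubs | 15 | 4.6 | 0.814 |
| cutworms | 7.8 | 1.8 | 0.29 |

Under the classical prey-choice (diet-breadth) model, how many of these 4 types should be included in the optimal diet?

2

Rank by E/h (kJ/s): cutworms 4.33, beetle grubs 3.26, leatherjackets 0.623, earthworms 0.167. Include each in turn until the next type's E/h falls below the running intake rate.
Rate on top 1: 1.486. beetle grubs: 3.26 > 1.486 → include.
Rate on top 2: 2.748. leatherjackets: 0.623 < 2.748 → exclude; stop.
Optimal diet: cutworms, beetle grubs — 2 of 4 types.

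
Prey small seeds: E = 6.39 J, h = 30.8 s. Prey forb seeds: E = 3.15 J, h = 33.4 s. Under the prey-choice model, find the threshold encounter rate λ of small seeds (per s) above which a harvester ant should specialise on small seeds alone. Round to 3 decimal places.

0.027 per s

The zero-one rule: include forb seeds iff E₂/h₂ > λE₁/(1+λh₁). Equality gives the switch point.
λE₁h₂ = E₂ + λE₂h₁ ⇒ λ = E₂/(E₁h₂ − E₂h₁) = 3.15/(213.4 − 97.02) = 0.02706 per s.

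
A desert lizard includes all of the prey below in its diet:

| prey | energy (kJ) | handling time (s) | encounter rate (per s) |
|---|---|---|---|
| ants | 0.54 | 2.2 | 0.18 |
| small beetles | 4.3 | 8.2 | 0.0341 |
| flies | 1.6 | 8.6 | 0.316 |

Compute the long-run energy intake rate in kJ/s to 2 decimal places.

0.17 kJ/s

R = (0.18×0.54 + 0.0341×4.3 + 0.316×1.6) / (1 + 0.18×2.2 + 0.0341×8.2 + 0.316×8.6) = 0.7494/4.393 = 0.1706 kJ/s.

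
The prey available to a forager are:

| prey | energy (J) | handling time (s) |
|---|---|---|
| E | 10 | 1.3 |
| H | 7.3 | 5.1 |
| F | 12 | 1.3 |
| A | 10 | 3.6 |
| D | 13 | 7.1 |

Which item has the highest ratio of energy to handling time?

F

In descending order of E/h:
F: 12/1.3 = 9.23 J/s
E: 10/1.3 = 7.69 J/s
A: 10/3.6 = 2.78 J/s
D: 13/7.1 = 1.83 J/s
H: 7.3/5.1 = 1.43 J/s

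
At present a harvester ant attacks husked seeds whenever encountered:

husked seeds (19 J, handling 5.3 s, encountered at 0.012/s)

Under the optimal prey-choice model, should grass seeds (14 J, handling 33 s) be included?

On husked seeds alone, R = ΣλE/(1+Σλh) = 0.228/1.064 = 0.2144 J/s.
grass seeds: E/h = 14/33 = 0.4242 J/s.
0.4242 > 0.2144, so adding grass seeds raises the average — include it.

Yes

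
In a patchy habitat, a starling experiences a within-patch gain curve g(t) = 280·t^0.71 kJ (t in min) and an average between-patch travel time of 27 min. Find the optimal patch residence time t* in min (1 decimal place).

66.1 min

Optimal t* satisfies g'(t*) = g(t*)/(T + t*).
g'(t) = 0.71·280·t^-0.29. Setting 0.71·280·t^-0.29 = 280·t^0.71/(27+t) gives 0.71(27+t) = t, so 0.29·t = 0.71×27.
t* = 0.71×27/0.29 = 66.1 min.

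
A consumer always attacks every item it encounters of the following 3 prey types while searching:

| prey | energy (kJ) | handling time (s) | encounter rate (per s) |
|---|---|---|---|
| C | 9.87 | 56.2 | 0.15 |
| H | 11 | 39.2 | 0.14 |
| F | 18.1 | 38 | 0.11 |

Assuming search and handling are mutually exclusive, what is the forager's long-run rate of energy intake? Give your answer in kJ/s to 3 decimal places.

0.262 kJ/s

Energy encountered per unit search time: 0.15×9.87 + 0.14×11 + 0.11×18.1 = 5.011 kJ/s.
Handling time per unit search time: 0.15×56.2 + 0.14×39.2 + 0.11×38 = 18.1.
Rate = 5.011/(1 + 18.1) = 0.2624 kJ/s.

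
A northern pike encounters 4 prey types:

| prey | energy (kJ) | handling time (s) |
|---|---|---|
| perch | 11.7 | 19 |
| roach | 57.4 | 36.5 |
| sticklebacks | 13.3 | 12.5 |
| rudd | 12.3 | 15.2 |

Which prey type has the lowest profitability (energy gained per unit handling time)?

perch

Profitability E/h (kJ/s): perch = 11.7/19 = 0.616, roach = 57.4/36.5 = 1.57, sticklebacks = 13.3/12.5 = 1.06, rudd = 12.3/15.2 = 0.809.
Ranked: roach > sticklebacks > rudd > perch.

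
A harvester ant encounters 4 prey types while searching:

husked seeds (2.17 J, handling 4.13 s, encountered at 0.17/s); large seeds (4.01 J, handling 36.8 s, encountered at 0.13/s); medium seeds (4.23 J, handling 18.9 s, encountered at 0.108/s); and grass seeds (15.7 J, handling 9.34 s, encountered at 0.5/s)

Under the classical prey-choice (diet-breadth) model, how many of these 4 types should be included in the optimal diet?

1

Profitabilities (E/h, J/s): grass seeds 1.68, husked seeds 0.525, medium seeds 0.224, large seeds 0.109. Add prey in this order while the next type's profitability exceeds the intake rate on those already taken.
Rate on top 1: 1.384. husked seeds: 0.525 < 1.384 → exclude; stop.
Optimal diet: grass seeds — 1 of 4 types.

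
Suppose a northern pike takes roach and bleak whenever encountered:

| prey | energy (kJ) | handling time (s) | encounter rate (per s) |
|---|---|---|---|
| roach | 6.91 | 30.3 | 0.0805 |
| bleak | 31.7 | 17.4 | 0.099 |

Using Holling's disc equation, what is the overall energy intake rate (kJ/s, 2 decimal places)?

R = (0.0805×6.91 + 0.099×31.7) / (1 + 0.0805×30.3 + 0.099×17.4) = 3.695/5.162 = 0.7158 kJ/s.

0.72 kJ/s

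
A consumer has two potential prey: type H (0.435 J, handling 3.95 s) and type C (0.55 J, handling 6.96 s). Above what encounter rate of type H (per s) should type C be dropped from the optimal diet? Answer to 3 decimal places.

The zero-one rule: include type C iff E₂/h₂ > λE₁/(1+λh₁). Equality gives the switch point.
λE₁h₂ = E₂ + λE₂h₁ ⇒ λ = E₂/(E₁h₂ − E₂h₁) = 0.55/(3.028 − 2.173) = 0.6432 per s.

0.643 per s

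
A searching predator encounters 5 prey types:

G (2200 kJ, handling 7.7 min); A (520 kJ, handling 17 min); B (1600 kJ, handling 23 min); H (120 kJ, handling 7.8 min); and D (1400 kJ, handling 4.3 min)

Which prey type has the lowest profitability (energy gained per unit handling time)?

In descending order of E/h:
D: 1400/4.3 = 326 kJ/min
G: 2200/7.7 = 286 kJ/min
B: 1600/23 = 69.6 kJ/min
A: 520/17 = 30.6 kJ/min
H: 120/7.8 = 15.4 kJ/min

H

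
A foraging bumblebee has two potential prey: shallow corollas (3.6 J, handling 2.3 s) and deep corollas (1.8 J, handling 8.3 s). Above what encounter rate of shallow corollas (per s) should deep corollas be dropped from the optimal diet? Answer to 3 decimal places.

0.070 per s

The zero-one rule: include deep corollas iff E₂/h₂ > λE₁/(1+λh₁). Equality gives the switch point.
λE₁h₂ = E₂ + λE₂h₁ ⇒ λ = E₂/(E₁h₂ − E₂h₁) = 1.8/(29.88 − 4.14) = 0.06993 per s.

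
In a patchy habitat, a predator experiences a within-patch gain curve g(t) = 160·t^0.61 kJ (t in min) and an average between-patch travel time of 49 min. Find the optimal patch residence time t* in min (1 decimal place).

76.6 min

Optimal t* satisfies g'(t*) = g(t*)/(T + t*).
g'(t) = 0.61·160·t^-0.39. Setting 0.61·160·t^-0.39 = 160·t^0.61/(49+t) gives 0.61(49+t) = t, so 0.39·t = 0.61×49.
t* = 0.61×49/0.39 = 76.64 min.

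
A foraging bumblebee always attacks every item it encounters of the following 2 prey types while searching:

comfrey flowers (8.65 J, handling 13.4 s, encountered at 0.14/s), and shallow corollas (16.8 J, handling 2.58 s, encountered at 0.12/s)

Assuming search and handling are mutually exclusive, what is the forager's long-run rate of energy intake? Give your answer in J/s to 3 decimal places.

R = (0.14×8.65 + 0.12×16.8) / (1 + 0.14×13.4 + 0.12×2.58) = 3.227/3.186 = 1.013 J/s.

1.013 J/s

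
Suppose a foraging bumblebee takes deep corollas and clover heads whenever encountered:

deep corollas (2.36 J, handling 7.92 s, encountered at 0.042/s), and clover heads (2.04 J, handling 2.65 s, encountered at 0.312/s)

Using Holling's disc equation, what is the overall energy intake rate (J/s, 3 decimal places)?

0.341 J/s

R = Σλ_iE_i / (1 + Σλ_ih_i)
Numerator: 0.042×2.36 + 0.312×2.04 = 0.7356
Denominator: 1 + 0.042×7.92 + 0.312×2.65 = 2.159
R = 0.7356/2.159 = 0.3406 J/s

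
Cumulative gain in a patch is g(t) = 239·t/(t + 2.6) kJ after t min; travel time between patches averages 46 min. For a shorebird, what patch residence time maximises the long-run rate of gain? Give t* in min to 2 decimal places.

10.94 min

Maximise g(t)/(T+t): set derivative to zero → g'(t)(T+t) = g(t).
g'(t) = 239·2.6/(t + 2.6)². Setting 239·2.6/(t+2.6)² = 239t/[(t+2.6)(46+t)] gives 2.6(46+t) = t(t+2.6), so t² = 2.6×46 = 119.6.
t* = √119.6 = 10.94 min.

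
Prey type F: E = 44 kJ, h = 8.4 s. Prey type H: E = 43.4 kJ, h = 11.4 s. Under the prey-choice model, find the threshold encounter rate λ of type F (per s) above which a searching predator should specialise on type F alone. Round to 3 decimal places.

At the threshold, the rate on type F alone equals the profitability of type H: λ·44/(1 + λ·8.4) = 43.4/11.4 = 3.807.
Rearranging, λ(44 − 3.807×8.4) = 3.807, so λ = 3.807/12.02 = 0.3167 per s.

0.317 per s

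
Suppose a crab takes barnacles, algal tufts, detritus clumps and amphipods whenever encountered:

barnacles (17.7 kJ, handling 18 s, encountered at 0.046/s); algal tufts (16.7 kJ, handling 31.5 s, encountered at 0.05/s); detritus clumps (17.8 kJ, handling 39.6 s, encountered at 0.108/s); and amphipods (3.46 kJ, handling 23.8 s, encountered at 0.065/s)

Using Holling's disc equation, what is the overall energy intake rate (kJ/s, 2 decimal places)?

0.41 kJ/s

R = (0.046×17.7 + 0.05×16.7 + 0.108×17.8 + 0.065×3.46) / (1 + 0.046×18 + 0.05×31.5 + 0.108×39.6 + 0.065×23.8) = 3.796/9.227 = 0.4115 kJ/s.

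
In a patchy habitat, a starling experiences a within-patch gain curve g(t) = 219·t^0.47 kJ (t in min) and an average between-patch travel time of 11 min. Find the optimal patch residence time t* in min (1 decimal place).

9.8 min

Optimal t* satisfies g'(t*) = g(t*)/(T + t*).
g'(t) = 0.47·219·t^-0.53. Setting 0.47·219·t^-0.53 = 219·t^0.47/(11+t) gives 0.47(11+t) = t, so 0.53·t = 0.47×11.
t* = 0.47×11/0.53 = 9.755 min.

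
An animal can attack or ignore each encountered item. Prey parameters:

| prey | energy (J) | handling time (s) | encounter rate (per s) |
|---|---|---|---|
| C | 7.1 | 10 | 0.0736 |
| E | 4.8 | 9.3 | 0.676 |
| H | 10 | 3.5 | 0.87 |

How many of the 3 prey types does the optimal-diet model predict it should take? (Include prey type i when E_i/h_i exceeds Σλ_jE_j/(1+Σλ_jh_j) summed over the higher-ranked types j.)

1

Profitabilities (E/h, J/s): H 2.86, C 0.71, E 0.516. Add prey in this order while the next type's profitability exceeds the intake rate on those already taken.
Rate on top 1: 2.151. C: 0.71 < 2.151 → exclude; stop.
Optimal diet: H — 1 of 3 types.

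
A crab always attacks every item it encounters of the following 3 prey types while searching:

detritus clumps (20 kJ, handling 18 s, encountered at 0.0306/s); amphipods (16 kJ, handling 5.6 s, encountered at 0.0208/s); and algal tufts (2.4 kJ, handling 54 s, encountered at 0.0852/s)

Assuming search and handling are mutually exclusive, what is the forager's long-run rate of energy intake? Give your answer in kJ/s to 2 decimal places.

R = Σλ_iE_i / (1 + Σλ_ih_i)
Numerator: 0.0306×20 + 0.0208×16 + 0.0852×2.4 = 1.149
Denominator: 1 + 0.0306×18 + 0.0208×5.6 + 0.0852×54 = 6.268
R = 1.149/6.268 = 0.1834 kJ/s

0.18 kJ/s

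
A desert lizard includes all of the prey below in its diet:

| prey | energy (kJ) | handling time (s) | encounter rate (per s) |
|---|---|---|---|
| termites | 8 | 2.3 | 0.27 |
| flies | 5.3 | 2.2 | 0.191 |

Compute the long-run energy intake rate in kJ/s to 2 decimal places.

R = (0.27×8 + 0.191×5.3) / (1 + 0.27×2.3 + 0.191×2.2) = 3.172/2.041 = 1.554 kJ/s.

1.55 kJ/s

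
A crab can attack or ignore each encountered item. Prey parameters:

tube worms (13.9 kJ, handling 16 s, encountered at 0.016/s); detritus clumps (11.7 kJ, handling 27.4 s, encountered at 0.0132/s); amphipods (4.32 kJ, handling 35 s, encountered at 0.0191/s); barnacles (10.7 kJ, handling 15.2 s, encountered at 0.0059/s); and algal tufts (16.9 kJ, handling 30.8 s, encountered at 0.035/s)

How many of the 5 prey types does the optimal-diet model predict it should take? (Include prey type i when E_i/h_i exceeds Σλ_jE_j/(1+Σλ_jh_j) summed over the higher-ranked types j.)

E/h in descending order: tube worms 0.869, barnacles 0.704, algal tufts 0.549, detritus clumps 0.427, amphipods 0.123 kJ/s. The optimal diet is the largest prefix of this list for which every included type satisfies E_i/h_i > R on the types above it.
Rate on top 1: 0.1771. barnacles: 0.704 > 0.1771 → include.
Rate on top 2: 0.2122. algal tufts: 0.549 > 0.2122 → include.
Rate on top 3: 0.3619. detritus clumps: 0.427 > 0.3619 → include.
Rate on top 4: 0.3703. amphipods: 0.123 < 0.3703 → exclude; stop.
Optimal diet: tube worms, barnacles, algal tufts, detritus clumps — 4 of 5 types.

4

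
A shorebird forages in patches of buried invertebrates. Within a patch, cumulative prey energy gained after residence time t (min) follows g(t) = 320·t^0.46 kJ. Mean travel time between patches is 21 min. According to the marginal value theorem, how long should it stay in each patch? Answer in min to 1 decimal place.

17.9 min

By the marginal value theorem, leave when the instantaneous gain rate g'(t) equals the habitat-wide average g(t)/(T + t).
g'(t) = 0.46·320·t^-0.54. Setting 0.46·320·t^-0.54 = 320·t^0.46/(21+t) gives 0.46(21+t) = t, so 0.54·t = 0.46×21.
t* = 0.46×21/0.54 = 17.89 min.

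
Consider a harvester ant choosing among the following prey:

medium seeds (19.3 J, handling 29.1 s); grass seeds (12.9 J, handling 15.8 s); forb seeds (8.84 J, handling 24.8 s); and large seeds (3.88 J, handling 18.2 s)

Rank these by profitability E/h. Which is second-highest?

medium seeds

In descending order of E/h:
grass seeds: 12.9/15.8 = 0.816 J/s
medium seeds: 19.3/29.1 = 0.663 J/s
forb seeds: 8.84/24.8 = 0.356 J/s
large seeds: 3.88/18.2 = 0.213 J/s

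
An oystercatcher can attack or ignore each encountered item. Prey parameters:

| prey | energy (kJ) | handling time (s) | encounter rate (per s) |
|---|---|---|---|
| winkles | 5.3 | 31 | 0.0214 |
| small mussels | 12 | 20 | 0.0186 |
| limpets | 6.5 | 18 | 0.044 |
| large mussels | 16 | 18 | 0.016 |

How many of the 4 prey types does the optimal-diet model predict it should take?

3

Profitabilities (E/h, kJ/s): large mussels 0.889, small mussels 0.6, limpets 0.361, winkles 0.171. Add prey in this order while the next type's profitability exceeds the intake rate on those already taken.
Rate on top 1: 0.1988. small mussels: 0.6 > 0.1988 → include.
Rate on top 2: 0.2887. limpets: 0.361 > 0.2887 → include.
Rate on top 3: 0.3121. winkles: 0.171 < 0.3121 → exclude; stop.
Optimal diet: large mussels, small mussels, limpets — 3 of 4 types.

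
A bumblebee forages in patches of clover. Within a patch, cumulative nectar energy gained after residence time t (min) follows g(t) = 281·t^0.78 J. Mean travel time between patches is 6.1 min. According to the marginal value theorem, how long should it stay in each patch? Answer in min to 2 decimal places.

Maximise g(t)/(T+t): set derivative to zero → g'(t)(T+t) = g(t).
g'(t) = 0.78·281·t^-0.22. Setting 0.78·281·t^-0.22 = 281·t^0.78/(6.1+t) gives 0.78(6.1+t) = t, so 0.22·t = 0.78×6.1.
t* = 0.78×6.1/0.22 = 21.63 min.

21.63 min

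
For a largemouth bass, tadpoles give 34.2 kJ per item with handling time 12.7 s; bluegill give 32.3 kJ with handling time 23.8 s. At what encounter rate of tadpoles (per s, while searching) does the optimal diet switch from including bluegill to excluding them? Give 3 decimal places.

At the threshold, the rate on tadpoles alone equals the profitability of bluegill: λ·34.2/(1 + λ·12.7) = 32.3/23.8 = 1.357.
Rearranging, λ(34.2 − 1.357×12.7) = 1.357, so λ = 1.357/16.96 = 0.08 per s.

0.080 per s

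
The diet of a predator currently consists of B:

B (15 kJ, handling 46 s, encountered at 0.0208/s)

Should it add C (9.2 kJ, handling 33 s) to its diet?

On B alone, R = ΣλE/(1+Σλh) = 0.312/1.957 = 0.1594 kJ/s.
Profitability of C: 9.2/33 = 0.2788 kJ/s.
0.2788 > 0.1594, so adding C raises the average — include it.

Yes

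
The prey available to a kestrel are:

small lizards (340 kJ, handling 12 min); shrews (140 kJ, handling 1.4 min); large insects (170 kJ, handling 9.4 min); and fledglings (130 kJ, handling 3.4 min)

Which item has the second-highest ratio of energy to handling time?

fledglings

In descending order of E/h:
shrews: 140/1.4 = 100 kJ/min
fledglings: 130/3.4 = 38.2 kJ/min
small lizards: 340/12 = 28.3 kJ/min
large insects: 170/9.4 = 18.1 kJ/min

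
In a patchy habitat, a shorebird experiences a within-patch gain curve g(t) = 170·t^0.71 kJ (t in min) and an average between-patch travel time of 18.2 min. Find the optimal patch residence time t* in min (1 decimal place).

44.6 min

Maximise g(t)/(T+t): set derivative to zero → g'(t)(T+t) = g(t).
g'(t) = 0.71·170·t^-0.29. Setting 0.71·170·t^-0.29 = 170·t^0.71/(18.2+t) gives 0.71(18.2+t) = t, so 0.29·t = 0.71×18.2.
t* = 0.71×18.2/0.29 = 44.56 min.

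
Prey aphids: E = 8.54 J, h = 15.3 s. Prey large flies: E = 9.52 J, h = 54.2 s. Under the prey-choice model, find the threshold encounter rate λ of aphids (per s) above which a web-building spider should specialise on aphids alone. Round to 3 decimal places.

The zero-one rule: include large flies iff E₂/h₂ > λE₁/(1+λh₁). Equality gives the switch point.
λE₁h₂ = E₂ + λE₂h₁ ⇒ λ = E₂/(E₁h₂ − E₂h₁) = 9.52/(462.9 − 145.7) = 0.03001 per s.

0.030 per s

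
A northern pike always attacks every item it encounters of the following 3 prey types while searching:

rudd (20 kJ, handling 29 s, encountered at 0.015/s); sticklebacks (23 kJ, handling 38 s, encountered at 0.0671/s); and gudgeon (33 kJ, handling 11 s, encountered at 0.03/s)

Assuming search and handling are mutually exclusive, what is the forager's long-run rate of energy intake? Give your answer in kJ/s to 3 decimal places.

0.657 kJ/s

R = (0.015×20 + 0.0671×23 + 0.03×33) / (1 + 0.015×29 + 0.0671×38 + 0.03×11) = 2.833/4.315 = 0.6566 kJ/s.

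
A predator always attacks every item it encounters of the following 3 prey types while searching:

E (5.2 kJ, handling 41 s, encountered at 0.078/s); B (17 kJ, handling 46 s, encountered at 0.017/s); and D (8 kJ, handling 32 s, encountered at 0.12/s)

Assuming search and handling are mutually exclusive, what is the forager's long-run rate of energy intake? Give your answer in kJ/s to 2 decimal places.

0.19 kJ/s

R = Σλ_iE_i / (1 + Σλ_ih_i)
Numerator: 0.078×5.2 + 0.017×17 + 0.12×8 = 1.655
Denominator: 1 + 0.078×41 + 0.017×46 + 0.12×32 = 8.82
R = 1.655/8.82 = 0.1876 kJ/s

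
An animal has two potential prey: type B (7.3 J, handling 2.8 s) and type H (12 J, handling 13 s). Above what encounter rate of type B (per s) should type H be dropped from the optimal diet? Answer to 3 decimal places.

0.196 per s

At the threshold, the rate on type B alone equals the profitability of type H: λ·7.3/(1 + λ·2.8) = 12/13 = 0.9231.
Rearranging, λ(7.3 − 0.9231×2.8) = 0.9231, so λ = 0.9231/4.715 = 0.1958 per s.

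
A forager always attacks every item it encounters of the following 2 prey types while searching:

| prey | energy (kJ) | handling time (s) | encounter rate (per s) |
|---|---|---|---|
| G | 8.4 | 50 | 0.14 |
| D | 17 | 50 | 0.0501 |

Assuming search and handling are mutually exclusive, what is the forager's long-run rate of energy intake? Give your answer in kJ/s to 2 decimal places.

0.19 kJ/s

Energy encountered per unit search time: 0.14×8.4 + 0.0501×17 = 2.028 kJ/s.
Handling time per unit search time: 0.14×50 + 0.0501×50 = 9.505.
Rate = 2.028/(1 + 9.505) = 0.193 kJ/s.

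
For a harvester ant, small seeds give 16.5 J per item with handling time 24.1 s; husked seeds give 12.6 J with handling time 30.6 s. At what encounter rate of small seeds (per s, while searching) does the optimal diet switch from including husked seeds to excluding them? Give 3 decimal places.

The zero-one rule: include husked seeds iff E₂/h₂ > λE₁/(1+λh₁). Equality gives the switch point.
λE₁h₂ = E₂ + λE₂h₁ ⇒ λ = E₂/(E₁h₂ − E₂h₁) = 12.6/(504.9 − 303.7) = 0.06261 per s.

0.063 per s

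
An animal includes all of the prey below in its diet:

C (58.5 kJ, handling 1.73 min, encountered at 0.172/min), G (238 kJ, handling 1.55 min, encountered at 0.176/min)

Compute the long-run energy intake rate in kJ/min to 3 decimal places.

R = (0.172×58.5 + 0.176×238) / (1 + 0.172×1.73 + 0.176×1.55) = 51.95/1.57 = 33.08 kJ/min.

33.082 kJ/min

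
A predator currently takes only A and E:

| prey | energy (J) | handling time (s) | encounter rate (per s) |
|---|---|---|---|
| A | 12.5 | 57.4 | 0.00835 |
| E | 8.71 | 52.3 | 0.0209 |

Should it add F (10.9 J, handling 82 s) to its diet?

Current rate: (0.00835×12.5 + 0.0209×8.71)/(1 + 0.00835×57.4 + 0.0209×52.3) = 0.1113 J/s.
Profitability of F: 10.9/82 = 0.1329 J/s.
0.1329 > 0.1113, so adding F raises the average — include it.

Yes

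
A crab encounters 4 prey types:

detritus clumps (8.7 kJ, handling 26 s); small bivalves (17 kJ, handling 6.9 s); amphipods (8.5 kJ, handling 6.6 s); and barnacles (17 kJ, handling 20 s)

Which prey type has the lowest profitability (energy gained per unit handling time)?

detritus clumps

Profitability E/h (kJ/s): detritus clumps = 8.7/26 = 0.335, small bivalves = 17/6.9 = 2.46, amphipods = 8.5/6.6 = 1.29, barnacles = 17/20 = 0.85.
Ranked: small bivalves > amphipods > barnacles > detritus clumps.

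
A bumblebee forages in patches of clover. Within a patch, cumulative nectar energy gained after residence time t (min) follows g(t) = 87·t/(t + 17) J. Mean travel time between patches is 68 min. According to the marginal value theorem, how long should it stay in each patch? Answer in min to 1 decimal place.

By the marginal value theorem, leave when the instantaneous gain rate g'(t) equals the habitat-wide average g(t)/(T + t).
g'(t) = 87·17/(t + 17)². Setting 87·17/(t+17)² = 87t/[(t+17)(68+t)] gives 17(68+t) = t(t+17), so t² = 17×68 = 1156.
t* = √1156 = 34 min.

34.0 min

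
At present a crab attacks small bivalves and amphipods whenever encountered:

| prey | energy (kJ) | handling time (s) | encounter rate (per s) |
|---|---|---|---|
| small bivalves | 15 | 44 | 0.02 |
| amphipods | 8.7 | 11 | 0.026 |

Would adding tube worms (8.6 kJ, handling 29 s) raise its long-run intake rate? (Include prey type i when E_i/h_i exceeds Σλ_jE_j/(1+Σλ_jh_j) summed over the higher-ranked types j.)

On small bivalves and amphipods alone, R = ΣλE/(1+Σλh) = 0.5262/2.166 = 0.2429 kJ/s.
Profitability of tube worms: 8.6/29 = 0.2966 kJ/s.
Since 0.2966 > R, including tube worms increases the long-run rate.

Yes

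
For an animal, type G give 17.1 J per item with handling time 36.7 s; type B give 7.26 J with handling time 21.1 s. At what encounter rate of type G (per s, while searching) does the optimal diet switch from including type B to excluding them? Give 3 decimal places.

0.077 per s

At the threshold, the rate on type G alone equals the profitability of type B: λ·17.1/(1 + λ·36.7) = 7.26/21.1 = 0.3441.
Rearranging, λ(17.1 − 0.3441×36.7) = 0.3441, so λ = 0.3441/4.472 = 0.07693 per s.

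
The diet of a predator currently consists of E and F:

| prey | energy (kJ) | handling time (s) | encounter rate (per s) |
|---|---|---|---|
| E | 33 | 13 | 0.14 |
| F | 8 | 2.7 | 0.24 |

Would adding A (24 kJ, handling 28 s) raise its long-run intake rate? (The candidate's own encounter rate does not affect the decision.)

No

On E and F alone, R = ΣλE/(1+Σλh) = 6.54/3.468 = 1.886 kJ/s.
A: E/h = 24/28 = 0.8571 kJ/s.
Since 0.8571 < R, time spent handling A is better spent searching.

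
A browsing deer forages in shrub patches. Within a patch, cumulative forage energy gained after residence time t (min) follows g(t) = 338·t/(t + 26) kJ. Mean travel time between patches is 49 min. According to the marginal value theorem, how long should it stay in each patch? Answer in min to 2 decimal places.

35.69 min

Optimal t* satisfies g'(t*) = g(t*)/(T + t*).
g'(t) = 338·26/(t + 26)². Setting 338·26/(t+26)² = 338t/[(t+26)(49+t)] gives 26(49+t) = t(t+26), so t² = 26×49 = 1274.
t* = √1274 = 35.69 min.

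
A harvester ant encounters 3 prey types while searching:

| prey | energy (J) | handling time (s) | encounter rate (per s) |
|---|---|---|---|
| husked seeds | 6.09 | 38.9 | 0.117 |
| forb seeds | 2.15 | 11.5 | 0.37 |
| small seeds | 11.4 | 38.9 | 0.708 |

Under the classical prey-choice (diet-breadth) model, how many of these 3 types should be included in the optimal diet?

1

E/h in descending order: small seeds 0.293, forb seeds 0.187, husked seeds 0.157 J/s. The optimal diet is the largest prefix of this list for which every included type satisfies E_i/h_i > R on the types above it.
Rate on top 1: 0.2828. forb seeds: 0.187 < 0.2828 → exclude; stop.
Optimal diet: small seeds — 1 of 3 types.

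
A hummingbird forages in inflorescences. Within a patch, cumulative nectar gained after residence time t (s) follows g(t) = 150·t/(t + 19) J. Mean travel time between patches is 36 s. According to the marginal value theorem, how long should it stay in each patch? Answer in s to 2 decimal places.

By the marginal value theorem, leave when the instantaneous gain rate g'(t) equals the habitat-wide average g(t)/(T + t).
g'(t) = 150·19/(t + 19)². Setting 150·19/(t+19)² = 150t/[(t+19)(36+t)] gives 19(36+t) = t(t+19), so t² = 19×36 = 684.
t* = √684 = 26.15 s.

26.15 s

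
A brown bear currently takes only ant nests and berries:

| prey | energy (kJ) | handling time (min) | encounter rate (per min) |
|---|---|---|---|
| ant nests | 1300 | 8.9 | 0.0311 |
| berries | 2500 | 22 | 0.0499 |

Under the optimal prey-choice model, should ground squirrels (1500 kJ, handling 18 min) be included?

Yes

Intake rate on the current diet: R = (0.0311×1300 + 0.0499×2500) / (1 + 0.0311×8.9 + 0.0499×22) = 165.2/2.375 = 69.56 kJ/min.
ground squirrels: E/h = 1500/18 = 83.33 kJ/min.
83.33 > 69.56, so adding ground squirrels raises the average — include it.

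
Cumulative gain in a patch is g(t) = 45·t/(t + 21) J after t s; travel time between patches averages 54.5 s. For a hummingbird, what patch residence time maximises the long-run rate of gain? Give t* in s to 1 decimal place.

33.8 s

Optimal t* satisfies g'(t*) = g(t*)/(T + t*).
g'(t) = 45·21/(t + 21)². Setting 45·21/(t+21)² = 45t/[(t+21)(54.5+t)] gives 21(54.5+t) = t(t+21), so t² = 21×54.5 = 1144.
t* = √1144 = 33.83 s.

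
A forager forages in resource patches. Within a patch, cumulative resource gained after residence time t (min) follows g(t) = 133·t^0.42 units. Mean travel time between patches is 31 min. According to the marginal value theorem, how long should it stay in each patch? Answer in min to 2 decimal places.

By the marginal value theorem, leave when the instantaneous gain rate g'(t) equals the habitat-wide average g(t)/(T + t).
g'(t) = 0.42·133·t^-0.58. Setting 0.42·133·t^-0.58 = 133·t^0.42/(31+t) gives 0.42(31+t) = t, so 0.58·t = 0.42×31.
t* = 0.42×31/0.58 = 22.45 min.

22.45 min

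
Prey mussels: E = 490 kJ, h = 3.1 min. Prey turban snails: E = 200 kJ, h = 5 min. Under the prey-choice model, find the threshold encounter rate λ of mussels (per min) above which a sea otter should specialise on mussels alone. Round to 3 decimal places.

At the threshold, the rate on mussels alone equals the profitability of turban snails: λ·490/(1 + λ·3.1) = 200/5 = 40.
Rearranging, λ(490 − 40×3.1) = 40, so λ = 40/366 = 0.1093 per min.

0.109 per min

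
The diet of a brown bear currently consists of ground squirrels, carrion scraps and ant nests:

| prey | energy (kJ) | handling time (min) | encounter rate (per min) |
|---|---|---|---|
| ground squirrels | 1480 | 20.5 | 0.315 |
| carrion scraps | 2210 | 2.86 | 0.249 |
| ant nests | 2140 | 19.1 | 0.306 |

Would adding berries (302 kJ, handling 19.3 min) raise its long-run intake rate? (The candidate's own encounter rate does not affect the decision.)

No

On ground squirrels, carrion scraps and ant nests alone, R = ΣλE/(1+Σλh) = 1671/14.01 = 119.3 kJ/min.
Profitability of berries: 302/19.3 = 15.65 kJ/min.
Since 15.65 < R, time spent handling berries is better spent searching.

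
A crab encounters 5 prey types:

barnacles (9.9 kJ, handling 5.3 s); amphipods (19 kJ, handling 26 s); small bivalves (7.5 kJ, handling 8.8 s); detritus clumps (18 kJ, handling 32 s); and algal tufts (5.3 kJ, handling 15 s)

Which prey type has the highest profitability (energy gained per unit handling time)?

barnacles

Profitability E/h (kJ/s): barnacles = 9.9/5.3 = 1.87, amphipods = 19/26 = 0.731, small bivalves = 7.5/8.8 = 0.852, detritus clumps = 18/32 = 0.562, algal tufts = 5.3/15 = 0.353.
Ranked: barnacles > small bivalves > amphipods > detritus clumps > algal tufts.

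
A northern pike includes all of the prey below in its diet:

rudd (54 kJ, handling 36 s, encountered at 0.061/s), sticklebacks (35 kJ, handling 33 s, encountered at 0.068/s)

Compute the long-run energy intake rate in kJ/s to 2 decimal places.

Energy encountered per unit search time: 0.061×54 + 0.068×35 = 5.674 kJ/s.
Handling time per unit search time: 0.061×36 + 0.068×33 = 4.44.
Rate = 5.674/(1 + 4.44) = 1.043 kJ/s.

1.04 kJ/s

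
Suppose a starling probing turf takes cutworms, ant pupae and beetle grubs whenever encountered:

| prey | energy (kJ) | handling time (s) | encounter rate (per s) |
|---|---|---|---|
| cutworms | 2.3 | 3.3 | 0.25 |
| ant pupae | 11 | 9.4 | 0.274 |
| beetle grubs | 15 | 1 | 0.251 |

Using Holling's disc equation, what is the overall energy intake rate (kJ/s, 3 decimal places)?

1.581 kJ/s

R = (0.25×2.3 + 0.274×11 + 0.251×15) / (1 + 0.25×3.3 + 0.274×9.4 + 0.251×1) = 7.354/4.652 = 1.581 kJ/s.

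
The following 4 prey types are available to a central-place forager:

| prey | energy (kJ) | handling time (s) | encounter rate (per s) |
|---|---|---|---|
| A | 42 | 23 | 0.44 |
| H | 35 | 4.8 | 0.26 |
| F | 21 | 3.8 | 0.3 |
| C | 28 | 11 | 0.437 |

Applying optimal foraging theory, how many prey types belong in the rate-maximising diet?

2

E/h in descending order: H 7.29, F 5.53, C 2.55, A 1.83 kJ/s. The optimal diet is the largest prefix of this list for which every included type satisfies E_i/h_i > R on the types above it.
Rate on top 1: 4.048. F: 5.53 > 4.048 → include.
Rate on top 2: 4.545. C: 2.55 < 4.545 → exclude; stop.
Optimal diet: H, F — 2 of 4 types.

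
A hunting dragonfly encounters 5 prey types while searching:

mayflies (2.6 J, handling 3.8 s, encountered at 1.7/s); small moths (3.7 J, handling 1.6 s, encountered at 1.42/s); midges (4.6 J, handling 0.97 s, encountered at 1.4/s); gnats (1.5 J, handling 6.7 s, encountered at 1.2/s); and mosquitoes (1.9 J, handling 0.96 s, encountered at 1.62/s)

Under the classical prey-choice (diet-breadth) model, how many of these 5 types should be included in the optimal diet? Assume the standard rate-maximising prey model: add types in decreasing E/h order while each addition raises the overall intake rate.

Rank by E/h (J/s): midges 4.74, small moths 2.31, mosquitoes 1.98, mayflies 0.684, gnats 0.224. Include each in turn until the next type's E/h falls below the running intake rate.
Rate on top 1: 2.731. small moths: 2.31 < 2.731 → exclude; stop.
Optimal diet: midges — 1 of 5 types.

1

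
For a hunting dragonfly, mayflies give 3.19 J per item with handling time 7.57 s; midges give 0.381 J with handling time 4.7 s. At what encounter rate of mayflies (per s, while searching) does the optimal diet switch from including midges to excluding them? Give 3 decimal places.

The zero-one rule: include midges iff E₂/h₂ > λE₁/(1+λh₁). Equality gives the switch point.
λE₁h₂ = E₂ + λE₂h₁ ⇒ λ = E₂/(E₁h₂ − E₂h₁) = 0.381/(14.99 − 2.884) = 0.03146 per s.

0.031 per s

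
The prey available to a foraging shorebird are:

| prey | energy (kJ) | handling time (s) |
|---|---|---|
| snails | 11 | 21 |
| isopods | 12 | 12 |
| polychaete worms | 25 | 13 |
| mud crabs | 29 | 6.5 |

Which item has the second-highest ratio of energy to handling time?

polychaete worms

Profitability E/h (kJ/s): snails = 11/21 = 0.524, isopods = 12/12 = 1, polychaete worms = 25/13 = 1.92, mud crabs = 29/6.5 = 4.46.
Ranked: mud crabs > polychaete worms > isopods > snails.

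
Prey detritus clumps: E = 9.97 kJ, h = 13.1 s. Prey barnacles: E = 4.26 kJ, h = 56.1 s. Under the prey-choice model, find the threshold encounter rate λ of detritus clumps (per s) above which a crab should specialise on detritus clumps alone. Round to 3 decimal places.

Drop barnacles once their profitability E₂/h₂ falls below the rate achievable on detritus clumps alone: E₂/h₂ = λE₁/(1 + λh₁).
Solve for λ: λE₁h₂ = E₂(1 + λh₁) → λ(E₁h₂ − E₂h₁) = E₂ → λ = E₂/(E₁h₂ − E₂h₁).
λ = 4.26/(9.97×56.1 − 4.26×13.1) = 4.26/503.5 = 0.008461 per s.

0.008 per s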